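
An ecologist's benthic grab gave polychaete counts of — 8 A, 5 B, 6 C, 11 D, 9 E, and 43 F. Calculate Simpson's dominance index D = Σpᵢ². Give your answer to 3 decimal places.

Total N = 8+5+6+11+9+43 = 82, so the proportions are 0.09756, 0.06098, 0.07317, 0.13415, 0.10976, 0.52439 (working shown to 5 dp, full precision carried).
D = 0.09756² + 0.06098² + 0.07317² + 0.13415² + 0.10976² + 0.52439² = 0.00952 + 0.00372 + 0.00535 + 0.01800 + 0.01205 + 0.27499 = 0.32362.
To 3 decimal places, D = 0.324.

0.324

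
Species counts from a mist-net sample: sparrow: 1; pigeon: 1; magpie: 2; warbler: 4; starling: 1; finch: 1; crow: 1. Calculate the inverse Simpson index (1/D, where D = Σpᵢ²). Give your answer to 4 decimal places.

Total N = 1+1+2+4+1+1+1 = 11, so the proportions are 0.09090909, 0.09090909, 0.18181818, 0.36363636, 0.09090909, 0.09090909, 0.09090909 (working shown to 8 dp, full precision carried).
D = 0.09090909² + 0.09090909² + 0.18181818² + 0.36363636² + 0.09090909² + 0.09090909² + 0.09090909² = 0.00826446 + 0.00826446 + 0.03305785 + 0.13223140 + 0.00826446 + 0.00826446 + 0.00826446 = 0.20661157.
So 1/D = 4.840000, i.e. 4.8400 to 4 decimal places.

4.8400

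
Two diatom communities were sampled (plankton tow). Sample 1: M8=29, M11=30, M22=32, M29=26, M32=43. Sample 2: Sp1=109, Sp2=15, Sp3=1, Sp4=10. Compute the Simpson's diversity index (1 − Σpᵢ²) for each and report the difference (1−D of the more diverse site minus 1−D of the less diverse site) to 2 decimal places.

0.46

Sample 1: N=160, proportions 0.1812, 0.1875, 0.2, 0.1625, 0.2687, giving 1−D = 0.7934 (working shown to 4 dp, full precision carried).
Sample 2: N=135, proportions 0.8074, 0.1111, 0.0074, 0.0741, giving 1−D = 0.3302.
Difference = |0.7934 − 0.3302| = 0.4632, i.e. 0.46 to 2 decimal places.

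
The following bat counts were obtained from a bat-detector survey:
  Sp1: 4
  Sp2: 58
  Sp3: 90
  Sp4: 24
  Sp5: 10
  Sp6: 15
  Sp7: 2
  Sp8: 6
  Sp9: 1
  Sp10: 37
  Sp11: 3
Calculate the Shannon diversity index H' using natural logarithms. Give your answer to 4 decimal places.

1.7815

Total N = 4+58+90+24+10+15+2+6+1+37+3 = 250, so the proportions are 0.016, 0.232, 0.36, 0.096, 0.04, 0.06, 0.008, 0.024, 0.004, 0.148, 0.012 (working shown to 6 dp, full precision carried).
Each pᵢ ln pᵢ term: 0.016×(-4.135167)=-0.066163, 0.232×(-1.461018)=-0.338956, 0.36×(-1.021651)=-0.367794, 0.096×(-2.343407)=-0.224967, 0.04×(-3.218876)=-0.128755, 0.06×(-2.813411)=-0.168805, 0.008×(-4.828314)=-0.038627, 0.024×(-3.729701)=-0.089513, 0.004×(-5.521461)=-0.022086, 0.148×(-1.910543)=-0.282760, 0.012×(-4.422849)=-0.053074.
Sum = -1.781500, so H' = 1.7815.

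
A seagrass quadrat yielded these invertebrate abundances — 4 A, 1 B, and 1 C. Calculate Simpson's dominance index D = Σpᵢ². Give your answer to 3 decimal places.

Total N = 4+1+1 = 6, so the proportions are 0.66667, 0.16667, 0.16667 (working shown to 5 dp, full precision carried).
D = 0.66667² + 0.16667² + 0.16667² = 0.44444 + 0.02778 + 0.02778 = 0.50000.
To 3 decimal places, D = 0.500.

0.500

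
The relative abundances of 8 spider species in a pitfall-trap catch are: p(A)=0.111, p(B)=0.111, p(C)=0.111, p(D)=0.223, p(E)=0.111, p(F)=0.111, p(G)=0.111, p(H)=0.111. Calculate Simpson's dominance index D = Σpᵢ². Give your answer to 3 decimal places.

D = 0.111² + 0.111² + 0.111² + 0.223² + 0.111² + 0.111² + 0.111² + 0.111² = 0.01232 + 0.01232 + 0.01232 + 0.04973 + 0.01232 + 0.01232 + 0.01232 + 0.01232 = 0.13598 (working shown to 5 dp, full precision carried).
To 3 decimal places, D = 0.136.

0.136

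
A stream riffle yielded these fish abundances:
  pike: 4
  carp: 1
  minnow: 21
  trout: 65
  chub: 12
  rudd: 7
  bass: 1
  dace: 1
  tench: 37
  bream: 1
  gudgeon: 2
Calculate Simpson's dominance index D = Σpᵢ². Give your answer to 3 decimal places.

0.271

Total N = 4+1+21+65+12+7+1+1+37+1+2 = 152, so the proportions are 0.02632, 0.00658, 0.13816, 0.42763, 0.07895, 0.04605, 0.00658, 0.00658, 0.24342, 0.00658, 0.01316 (working shown to 5 dp, full precision carried).
D = 0.02632² + 0.00658² + 0.13816² + 0.42763² + 0.07895² + 0.04605² + 0.00658² + 0.00658² + 0.24342² + 0.00658² + 0.01316² = 0.00069 + 0.00004 + 0.01909 + 0.18287 + 0.00623 + 0.00212 + 0.00004 + 0.00004 + 0.05925 + 0.00004 + 0.00017 = 0.27060.
To 3 decimal places, D = 0.271.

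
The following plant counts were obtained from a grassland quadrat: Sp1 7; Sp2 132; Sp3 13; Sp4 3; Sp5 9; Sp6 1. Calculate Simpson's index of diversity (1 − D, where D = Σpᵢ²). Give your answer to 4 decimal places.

0.3487

Total N = 7+132+13+3+9+1 = 165, so the proportions are 0.0424242, 0.8, 0.0787879, 0.0181818, 0.0545455, 0.0060606 (working shown to 7 dp, full precision carried).
D = 0.0424242² + 0.8² + 0.0787879² + 0.0181818² + 0.0545455² + 0.0060606² = 0.0017998 + 0.6400000 + 0.0062075 + 0.0003306 + 0.0029752 + 0.0000367 = 0.6513499.
So 1 − D = 0.3486501, i.e. 0.3487 to 4 decimal places.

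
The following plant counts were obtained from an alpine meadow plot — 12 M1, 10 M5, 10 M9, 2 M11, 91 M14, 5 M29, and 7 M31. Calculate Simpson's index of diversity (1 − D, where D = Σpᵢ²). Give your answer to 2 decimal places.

Total N = 12+10+10+2+91+5+7 = 137, so the proportions are 0.0876, 0.073, 0.073, 0.0146, 0.6642, 0.0365, 0.0511 (working shown to 4 dp, full precision carried).
D = 0.0876² + 0.073² + 0.073² + 0.0146² + 0.6642² + 0.0365² + 0.0511² = 0.0077 + 0.0053 + 0.0053 + 0.0002 + 0.4412 + 0.0013 + 0.0026 = 0.4637.
So 1 − D = 0.5363, i.e. 0.54 to 2 decimal places.

0.54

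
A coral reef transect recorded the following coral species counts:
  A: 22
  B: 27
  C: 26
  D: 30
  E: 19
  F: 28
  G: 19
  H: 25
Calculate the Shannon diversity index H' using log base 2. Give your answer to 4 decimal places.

Total N = 22+27+26+30+19+28+19+25 = 196, so the proportions are 0.112245, 0.137755, 0.132653, 0.153061, 0.096939, 0.142857, 0.096939, 0.127551 (working shown to 6 dp, full precision carried).
Each pᵢ log₂ pᵢ term: 0.112245×(-3.155278)=-0.354164, 0.137755×(-2.859822)=-0.393955, 0.132653×(-2.914270)=-0.386587, 0.153061×(-2.707819)=-0.414462, 0.096939×(-3.366782)=-0.326372, 0.142857×(-2.807355)=-0.401051, 0.096939×(-3.366782)=-0.326372, 0.127551×(-2.970854)=-0.378935.
Sum = -2.981898, so H' = 2.9819.

2.9819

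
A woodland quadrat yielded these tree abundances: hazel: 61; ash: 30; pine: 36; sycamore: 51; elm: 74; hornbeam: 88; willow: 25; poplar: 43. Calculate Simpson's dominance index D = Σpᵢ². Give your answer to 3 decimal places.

0.145

Total N = 61+30+36+51+74+88+25+43 = 408, so the proportions are 0.14951, 0.07353, 0.08824, 0.125, 0.18137, 0.21569, 0.06127, 0.10539 (working shown to 5 dp, full precision carried).
D = 0.14951² + 0.07353² + 0.08824² + 0.125² + 0.18137² + 0.21569² + 0.06127² + 0.10539² = 0.02235 + 0.00541 + 0.00779 + 0.01562 + 0.03290 + 0.04652 + 0.00375 + 0.01111 = 0.14545.
To 3 decimal places, D = 0.145.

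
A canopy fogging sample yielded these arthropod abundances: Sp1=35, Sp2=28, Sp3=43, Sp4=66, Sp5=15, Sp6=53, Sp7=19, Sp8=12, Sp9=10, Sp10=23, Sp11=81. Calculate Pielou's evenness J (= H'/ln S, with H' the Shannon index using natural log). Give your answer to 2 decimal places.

0.92

Total N = 35+28+43+66+15+53+19+12+10+23+81 = 385, so the proportions are 0.0909, 0.0727, 0.1117, 0.1714, 0.039, 0.1377, 0.0494, 0.0312, 0.026, 0.0597, 0.2104 (working shown to 4 dp, full precision carried).
H' = −Σ pᵢ ln pᵢ = −((-0.2180) + (-0.1906) + (-0.2448) + (-0.3023) + (-0.1264) + (-0.2730) + (-0.1485) + (-0.1081) + (-0.0948) + (-0.1683) + (-0.3280)) = 2.2029.
With S = 11 species, ln S = 2.3979, so J = 2.2029/2.3979 = 0.9187, i.e. 0.92 to 2 decimal places.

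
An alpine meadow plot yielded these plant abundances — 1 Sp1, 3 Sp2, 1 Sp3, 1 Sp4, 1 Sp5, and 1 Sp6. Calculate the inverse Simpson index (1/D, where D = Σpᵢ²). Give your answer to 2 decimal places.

Total N = 1+3+1+1+1+1 = 8, so the proportions are 0.125, 0.375, 0.125, 0.125, 0.125, 0.125 (working shown to 6 dp, full precision carried).
D = 0.125² + 0.375² + 0.125² + 0.125² + 0.125² + 0.125² = 0.015625 + 0.140625 + 0.015625 + 0.015625 + 0.015625 + 0.015625 = 0.218750.
So 1/D = 4.5714, i.e. 4.57 to 2 decimal places.

4.57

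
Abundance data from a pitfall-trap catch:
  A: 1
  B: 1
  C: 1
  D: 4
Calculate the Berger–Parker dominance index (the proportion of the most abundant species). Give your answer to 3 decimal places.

0.571

Total N = 1+1+1+4 = 7, so the proportions are 0.14286, 0.14286, 0.14286, 0.57143 (working shown to 5 dp, full precision carried).
The largest proportion is 0.57143, i.e. d = 0.571 to 3 decimal places.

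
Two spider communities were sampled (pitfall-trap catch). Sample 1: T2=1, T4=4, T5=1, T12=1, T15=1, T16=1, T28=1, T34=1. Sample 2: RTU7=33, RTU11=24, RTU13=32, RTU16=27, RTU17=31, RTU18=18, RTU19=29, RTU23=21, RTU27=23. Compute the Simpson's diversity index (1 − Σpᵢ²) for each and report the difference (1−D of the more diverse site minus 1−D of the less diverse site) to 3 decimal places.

Sample 1: N=11, proportions 0.09091, 0.36364, 0.09091, 0.09091, 0.09091, 0.09091, 0.09091, 0.09091, giving 1−D = 0.80992 (working shown to 5 dp, full precision carried).
Sample 2: N=238, proportions 0.13866, 0.10084, 0.13445, 0.11345, 0.13025, 0.07563, 0.12185, 0.08824, 0.09664, giving 1−D = 0.88500.
Difference = |0.80992 − 0.88500| = 0.07508, i.e. 0.075 to 3 decimal places.

0.075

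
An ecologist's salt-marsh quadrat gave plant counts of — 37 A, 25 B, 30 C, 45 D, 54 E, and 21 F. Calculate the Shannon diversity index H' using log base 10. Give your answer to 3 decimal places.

Total N = 37+25+30+45+54+21 = 212, so the proportions are 0.17453, 0.11792, 0.14151, 0.21226, 0.25472, 0.09906 (working shown to 5 dp, full precision carried).
Each pᵢ log₁₀ pᵢ term: 0.17453×(-0.75813)=-0.13232, 0.11792×(-0.92840)=-0.10948, 0.14151×(-0.84921)=-0.12017, 0.21226×(-0.67312)=-0.14288, 0.25472×(-0.59394)=-0.15129, 0.09906×(-1.00412)=-0.09946.
Sum = -0.75560, so H' = 0.756.

0.756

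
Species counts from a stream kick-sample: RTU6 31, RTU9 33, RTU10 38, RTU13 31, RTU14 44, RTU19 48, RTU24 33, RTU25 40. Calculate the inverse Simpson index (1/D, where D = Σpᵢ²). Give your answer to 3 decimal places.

Total N = 31+33+38+31+44+48+33+40 = 298, so the proportions are 0.1040268, 0.1107383, 0.1275168, 0.1040268, 0.147651, 0.1610738, 0.1107383, 0.1342282 (working shown to 7 dp, full precision carried).
D = 0.1040268² + 0.1107383² + 0.1275168² + 0.1040268² + 0.147651² + 0.1610738² + 0.1107383² + 0.1342282² = 0.0108216 + 0.0122630 + 0.0162605 + 0.0108216 + 0.0218008 + 0.0259448 + 0.0122630 + 0.0180172 = 0.1281924.
So 1/D = 7.80077, i.e. 7.801 to 3 decimal places.

7.801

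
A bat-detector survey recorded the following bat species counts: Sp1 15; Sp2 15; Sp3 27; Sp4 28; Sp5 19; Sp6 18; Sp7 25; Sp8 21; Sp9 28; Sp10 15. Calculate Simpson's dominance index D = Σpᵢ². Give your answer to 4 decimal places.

Total N = 15+15+27+28+19+18+25+21+28+15 = 211, so the proportions are 0.07109, 0.07109, 0.127962, 0.132701, 0.090047, 0.085308, 0.118483, 0.099526, 0.132701, 0.07109 (working shown to 6 dp, full precision carried).
D = 0.07109² + 0.07109² + 0.127962² + 0.132701² + 0.090047² + 0.085308² + 0.118483² + 0.099526² + 0.132701² + 0.07109² = 0.005054 + 0.005054 + 0.016374 + 0.017610 + 0.008109 + 0.007277 + 0.014038 + 0.009905 + 0.017610 + 0.005054 = 0.106085.
To 4 decimal places, D = 0.1061.

0.1061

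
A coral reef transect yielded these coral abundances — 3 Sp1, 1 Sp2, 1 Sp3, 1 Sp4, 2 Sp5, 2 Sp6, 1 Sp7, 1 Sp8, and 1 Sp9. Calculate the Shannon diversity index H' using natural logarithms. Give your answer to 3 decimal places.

2.098

Total N = 3+1+1+1+2+2+1+1+1 = 13, so the proportions are 0.23077, 0.07692, 0.07692, 0.07692, 0.15385, 0.15385, 0.07692, 0.07692, 0.07692 (working shown to 5 dp, full precision carried).
Each pᵢ ln pᵢ term: 0.23077×(-1.46634)=-0.33839, 0.07692×(-2.56495)=-0.19730, 0.07692×(-2.56495)=-0.19730, 0.07692×(-2.56495)=-0.19730, 0.15385×(-1.87180)=-0.28797, 0.15385×(-1.87180)=-0.28797, 0.07692×(-2.56495)=-0.19730, 0.07692×(-2.56495)=-0.19730, 0.07692×(-2.56495)=-0.19730.
Sum = -2.09815, so H' = 2.098.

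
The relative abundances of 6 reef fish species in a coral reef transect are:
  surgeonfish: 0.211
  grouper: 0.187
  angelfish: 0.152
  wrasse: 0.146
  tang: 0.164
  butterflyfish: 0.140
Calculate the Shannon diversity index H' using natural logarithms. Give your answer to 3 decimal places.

Each pᵢ ln pᵢ term (working shown to 5 dp, full precision carried): 0.211×(-1.55590)=-0.32829, 0.187×(-1.67665)=-0.31353, 0.152×(-1.88387)=-0.28635, 0.146×(-1.92415)=-0.28093, 0.164×(-1.80789)=-0.29649, 0.14×(-1.96611)=-0.27526.
Sum = -1.78085, so H' = 1.781.

1.781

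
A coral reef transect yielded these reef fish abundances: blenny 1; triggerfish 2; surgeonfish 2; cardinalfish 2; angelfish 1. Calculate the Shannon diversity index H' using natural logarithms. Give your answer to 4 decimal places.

1.5596

Total N = 1+2+2+2+1 = 8, so the proportions are 0.125, 0.25, 0.25, 0.25, 0.125 (working shown to 6 dp, full precision carried).
Each pᵢ ln pᵢ term: 0.125×(-2.079442)=-0.259930, 0.25×(-1.386294)=-0.346574, 0.25×(-1.386294)=-0.346574, 0.25×(-1.386294)=-0.346574, 0.125×(-2.079442)=-0.259930.
Sum = -1.559581, so H' = 1.5596.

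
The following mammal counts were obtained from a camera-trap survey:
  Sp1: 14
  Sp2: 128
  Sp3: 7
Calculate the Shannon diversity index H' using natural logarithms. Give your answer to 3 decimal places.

0.496

Total N = 14+128+7 = 149, so the proportions are 0.09396, 0.85906, 0.04698 (working shown to 5 dp, full precision carried).
Each pᵢ ln pᵢ term: 0.09396×(-2.36489)=-0.22220, 0.85906×(-0.15192)=-0.13051, 0.04698×(-3.05804)=-0.14367.
Sum = -0.49638, so H' = 0.496.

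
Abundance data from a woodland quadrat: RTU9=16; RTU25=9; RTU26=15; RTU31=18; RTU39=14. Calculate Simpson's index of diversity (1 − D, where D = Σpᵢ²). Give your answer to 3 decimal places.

0.791

Total N = 16+9+15+18+14 = 72, so the proportions are 0.22222, 0.125, 0.20833, 0.25, 0.19444 (working shown to 5 dp, full precision carried).
D = 0.22222² + 0.125² + 0.20833² + 0.25² + 0.19444² = 0.04938 + 0.01562 + 0.04340 + 0.06250 + 0.03781 = 0.20872.
So 1 − D = 0.79128, i.e. 0.791 to 3 decimal places.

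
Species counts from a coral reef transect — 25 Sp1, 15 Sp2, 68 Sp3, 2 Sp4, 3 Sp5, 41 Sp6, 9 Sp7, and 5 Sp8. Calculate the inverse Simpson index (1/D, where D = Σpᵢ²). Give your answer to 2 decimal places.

3.88

Total N = 25+15+68+2+3+41+9+5 = 168, so the proportions are 0.14881, 0.089286, 0.404762, 0.011905, 0.017857, 0.244048, 0.053571, 0.029762 (working shown to 6 dp, full precision carried).
D = 0.14881² + 0.089286² + 0.404762² + 0.011905² + 0.017857² + 0.244048² + 0.053571² + 0.029762² = 0.022144 + 0.007972 + 0.163832 + 0.000142 + 0.000319 + 0.059559 + 0.002870 + 0.000886 = 0.257724.
So 1/D = 3.8801, i.e. 3.88 to 2 decimal places.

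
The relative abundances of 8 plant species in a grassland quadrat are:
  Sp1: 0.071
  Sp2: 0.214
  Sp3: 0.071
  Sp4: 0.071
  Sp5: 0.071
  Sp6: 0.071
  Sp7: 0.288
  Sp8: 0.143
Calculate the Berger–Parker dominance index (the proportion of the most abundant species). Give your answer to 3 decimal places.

0.288

The largest proportion is 0.288, i.e. d = 0.288 to 3 decimal places.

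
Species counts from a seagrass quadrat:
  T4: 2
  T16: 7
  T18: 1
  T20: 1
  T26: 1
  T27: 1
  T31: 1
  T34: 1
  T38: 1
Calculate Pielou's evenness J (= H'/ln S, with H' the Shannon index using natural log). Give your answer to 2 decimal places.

0.83

Total N = 2+7+1+1+1+1+1+1+1 = 16, so the proportions are 0.125, 0.4375, 0.0625, 0.0625, 0.0625, 0.0625, 0.0625, 0.0625, 0.0625 (working shown to 5 dp, full precision carried).
H' = −Σ pᵢ ln pᵢ = −((-0.25993) + (-0.36167) + (-0.17329) + (-0.17329) + (-0.17329) + (-0.17329) + (-0.17329) + (-0.17329) + (-0.17329)) = 1.83461.
With S = 9 species, ln S = 2.19722, so J = 1.83461/2.19722 = 0.83497, i.e. 0.83 to 2 decimal places.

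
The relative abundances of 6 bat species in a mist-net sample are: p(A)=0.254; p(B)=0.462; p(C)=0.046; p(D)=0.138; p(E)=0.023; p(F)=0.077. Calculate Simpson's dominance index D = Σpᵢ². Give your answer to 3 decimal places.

D = 0.254² + 0.462² + 0.046² + 0.138² + 0.023² + 0.077² = 0.06452 + 0.21344 + 0.00212 + 0.01904 + 0.00053 + 0.00593 = 0.30558 (working shown to 5 dp, full precision carried).
To 3 decimal places, D = 0.306.

0.306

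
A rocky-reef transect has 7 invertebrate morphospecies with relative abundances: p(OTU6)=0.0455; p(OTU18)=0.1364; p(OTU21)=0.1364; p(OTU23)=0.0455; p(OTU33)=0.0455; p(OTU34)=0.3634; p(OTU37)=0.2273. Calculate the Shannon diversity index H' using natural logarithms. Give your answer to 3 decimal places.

1.670

Each pᵢ ln pᵢ term (working shown to 5 dp, full precision carried): 0.0455×(-3.09004)=-0.14060, 0.1364×(-1.99216)=-0.27173, 0.1364×(-1.99216)=-0.27173, 0.0455×(-3.09004)=-0.14060, 0.0455×(-3.09004)=-0.14060, 0.3634×(-1.01225)=-0.36785, 0.2273×(-1.48148)=-0.33674.
Sum = -1.66985, so H' = 1.670.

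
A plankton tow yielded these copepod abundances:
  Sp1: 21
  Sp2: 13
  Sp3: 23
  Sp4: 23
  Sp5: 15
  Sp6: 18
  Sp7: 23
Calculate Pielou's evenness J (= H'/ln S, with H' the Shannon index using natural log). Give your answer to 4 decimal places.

Total N = 21+13+23+23+15+18+23 = 136, so the proportions are 0.154412, 0.095588, 0.169118, 0.169118, 0.110294, 0.132353, 0.169118 (working shown to 6 dp, full precision carried).
H' = −Σ pᵢ ln pᵢ = −((-0.288462) + (-0.224413) + (-0.300549) + (-0.300549) + (-0.243155) + (-0.267655) + (-0.300549)) = 1.925332.
With S = 7 species, ln S = 1.945910, so J = 1.925332/1.945910 = 0.989425, i.e. 0.9894 to 4 decimal places.

0.9894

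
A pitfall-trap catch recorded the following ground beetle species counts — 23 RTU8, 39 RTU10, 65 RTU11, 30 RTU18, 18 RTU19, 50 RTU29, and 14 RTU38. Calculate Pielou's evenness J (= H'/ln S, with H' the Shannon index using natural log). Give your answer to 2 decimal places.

Total N = 23+39+65+30+18+50+14 = 239, so the proportions are 0.0962, 0.1632, 0.272, 0.1255, 0.0753, 0.2092, 0.0586 (working shown to 4 dp, full precision carried).
H' = −Σ pᵢ ln pᵢ = −((-0.2253) + (-0.2958) + (-0.3541) + (-0.2605) + (-0.1948) + (-0.3273) + (-0.1662)) = 1.8240.
With S = 7 species, ln S = 1.9459, so J = 1.8240/1.9459 = 0.9373, i.e. 0.94 to 2 decimal places.

0.94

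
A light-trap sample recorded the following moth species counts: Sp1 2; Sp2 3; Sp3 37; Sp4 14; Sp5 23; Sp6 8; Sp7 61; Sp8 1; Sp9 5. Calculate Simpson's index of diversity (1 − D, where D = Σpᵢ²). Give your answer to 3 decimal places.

0.750

Total N = 2+3+37+14+23+8+61+1+5 = 154, so the proportions are 0.01299, 0.01948, 0.24026, 0.09091, 0.14935, 0.05195, 0.3961, 0.00649, 0.03247 (working shown to 5 dp, full precision carried).
D = 0.01299² + 0.01948² + 0.24026² + 0.09091² + 0.14935² + 0.05195² + 0.3961² + 0.00649² + 0.03247² = 0.00017 + 0.00038 + 0.05772 + 0.00826 + 0.02231 + 0.00270 + 0.15690 + 0.00004 + 0.00105 = 0.24954.
So 1 − D = 0.75046, i.e. 0.750 to 3 decimal places.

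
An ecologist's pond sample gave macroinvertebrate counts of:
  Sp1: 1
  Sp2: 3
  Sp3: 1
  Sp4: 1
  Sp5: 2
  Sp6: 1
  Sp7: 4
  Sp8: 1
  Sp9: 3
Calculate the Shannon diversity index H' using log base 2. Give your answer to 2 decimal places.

2.94

Total N = 1+3+1+1+2+1+4+1+3 = 17, so the proportions are 0.0588, 0.1765, 0.0588, 0.0588, 0.1176, 0.0588, 0.2353, 0.0588, 0.1765 (working shown to 4 dp, full precision carried).
Each pᵢ log₂ pᵢ term: 0.0588×(-4.0875)=-0.2404, 0.1765×(-2.5025)=-0.4416, 0.0588×(-4.0875)=-0.2404, 0.0588×(-4.0875)=-0.2404, 0.1176×(-3.0875)=-0.3632, 0.0588×(-4.0875)=-0.2404, 0.2353×(-2.0875)=-0.4912, 0.0588×(-4.0875)=-0.2404, 0.1765×(-2.5025)=-0.4416.
Sum = -2.9398, so H' = 2.94.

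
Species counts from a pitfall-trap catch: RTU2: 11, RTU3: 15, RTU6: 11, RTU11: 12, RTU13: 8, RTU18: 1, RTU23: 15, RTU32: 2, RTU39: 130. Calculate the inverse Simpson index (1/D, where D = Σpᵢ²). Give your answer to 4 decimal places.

2.3603

Total N = 11+15+11+12+8+1+15+2+130 = 205, so the proportions are 0.0536585, 0.0731707, 0.0536585, 0.0585366, 0.0390244, 0.004878, 0.0731707, 0.0097561, 0.6341463 (working shown to 7 dp, full precision carried).
D = 0.0536585² + 0.0731707² + 0.0536585² + 0.0585366² + 0.0390244² + 0.004878² + 0.0731707² + 0.0097561² + 0.6341463² = 0.0028792 + 0.0053540 + 0.0028792 + 0.0034265 + 0.0015229 + 0.0000238 + 0.0053540 + 0.0000952 + 0.4021416 = 0.4236764.
So 1/D = 2.360292, i.e. 2.3603 to 4 decimal places.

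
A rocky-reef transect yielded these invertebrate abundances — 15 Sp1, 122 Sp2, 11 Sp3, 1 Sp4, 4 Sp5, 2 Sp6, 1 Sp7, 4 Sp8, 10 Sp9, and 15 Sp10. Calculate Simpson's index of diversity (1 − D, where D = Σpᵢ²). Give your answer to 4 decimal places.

Total N = 15+122+11+1+4+2+1+4+10+15 = 185, so the proportions are 0.081081, 0.659459, 0.059459, 0.005405, 0.021622, 0.010811, 0.005405, 0.021622, 0.054054, 0.081081 (working shown to 6 dp, full precision carried).
D = 0.081081² + 0.659459² + 0.059459² + 0.005405² + 0.021622² + 0.010811² + 0.005405² + 0.021622² + 0.054054² + 0.081081² = 0.006574 + 0.434887 + 0.003535 + 0.000029 + 0.000467 + 0.000117 + 0.000029 + 0.000467 + 0.002922 + 0.006574 = 0.455603.
So 1 − D = 0.544397, i.e. 0.5444 to 4 decimal places.

0.5444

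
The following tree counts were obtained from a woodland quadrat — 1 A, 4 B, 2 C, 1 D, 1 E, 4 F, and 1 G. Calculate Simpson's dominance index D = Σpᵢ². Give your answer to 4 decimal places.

0.2041

Total N = 1+4+2+1+1+4+1 = 14, so the proportions are 0.071429, 0.285714, 0.142857, 0.071429, 0.071429, 0.285714, 0.071429 (working shown to 6 dp, full precision carried).
D = 0.071429² + 0.285714² + 0.142857² + 0.071429² + 0.071429² + 0.285714² + 0.071429² = 0.005102 + 0.081633 + 0.020408 + 0.005102 + 0.005102 + 0.081633 + 0.005102 = 0.204082.
To 4 decimal places, D = 0.2041.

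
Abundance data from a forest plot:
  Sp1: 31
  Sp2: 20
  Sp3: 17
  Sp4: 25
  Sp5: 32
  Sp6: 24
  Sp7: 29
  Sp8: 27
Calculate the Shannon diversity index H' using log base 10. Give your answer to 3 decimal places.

0.895

Total N = 31+20+17+25+32+24+29+27 = 205, so the proportions are 0.15122, 0.09756, 0.08293, 0.12195, 0.1561, 0.11707, 0.14146, 0.13171 (working shown to 5 dp, full precision carried).
Each pᵢ log₁₀ pᵢ term: 0.15122×(-0.82039)=-0.12406, 0.09756×(-1.01072)=-0.09861, 0.08293×(-1.08130)=-0.08967, 0.12195×(-0.91381)=-0.11144, 0.1561×(-0.80660)=-0.12591, 0.11707×(-0.93154)=-0.10906, 0.14146×(-0.84936)=-0.12015, 0.13171×(-0.88039)=-0.11595.
Sum = -0.89485, so H' = 0.895.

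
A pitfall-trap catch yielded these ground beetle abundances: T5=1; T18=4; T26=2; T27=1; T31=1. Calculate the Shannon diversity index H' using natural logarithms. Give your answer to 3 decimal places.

1.427

Total N = 1+4+2+1+1 = 9, so the proportions are 0.11111, 0.44444, 0.22222, 0.11111, 0.11111 (working shown to 5 dp, full precision carried).
Each pᵢ ln pᵢ term: 0.11111×(-2.19722)=-0.24414, 0.44444×(-0.81093)=-0.36041, 0.22222×(-1.50408)=-0.33424, 0.11111×(-2.19722)=-0.24414, 0.11111×(-2.19722)=-0.24414.
Sum = -1.42706, so H' = 1.427.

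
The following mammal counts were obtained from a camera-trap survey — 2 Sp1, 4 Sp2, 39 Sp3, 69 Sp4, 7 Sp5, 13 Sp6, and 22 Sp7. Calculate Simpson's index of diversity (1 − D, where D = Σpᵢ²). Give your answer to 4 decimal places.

0.7122

Total N = 2+4+39+69+7+13+22 = 156, so the proportions are 0.012821, 0.025641, 0.25, 0.442308, 0.044872, 0.083333, 0.141026 (working shown to 6 dp, full precision carried).
D = 0.012821² + 0.025641² + 0.25² + 0.442308² + 0.044872² + 0.083333² + 0.141026² = 0.000164 + 0.000657 + 0.062500 + 0.195636 + 0.002013 + 0.006944 + 0.019888 = 0.287804.
So 1 − D = 0.712196, i.e. 0.7122 to 4 decimal places.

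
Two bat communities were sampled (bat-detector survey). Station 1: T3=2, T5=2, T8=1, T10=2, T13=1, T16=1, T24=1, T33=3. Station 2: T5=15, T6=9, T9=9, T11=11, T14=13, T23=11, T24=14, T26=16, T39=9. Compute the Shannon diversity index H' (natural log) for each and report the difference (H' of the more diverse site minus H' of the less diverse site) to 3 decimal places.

0.183

Station 1: N=13, proportions 0.15385, 0.15385, 0.07692, 0.15385, 0.07692, 0.07692, 0.07692, 0.23077, giving H' = 1.99151 (working shown to 5 dp, full precision carried).
Station 2: N=107, proportions 0.14019, 0.08411, 0.08411, 0.1028, 0.1215, 0.1028, 0.13084, 0.14953, 0.08411, giving H' = 2.17421.
Difference = |1.99151 − 2.17421| = 0.18270, i.e. 0.183 to 3 decimal places.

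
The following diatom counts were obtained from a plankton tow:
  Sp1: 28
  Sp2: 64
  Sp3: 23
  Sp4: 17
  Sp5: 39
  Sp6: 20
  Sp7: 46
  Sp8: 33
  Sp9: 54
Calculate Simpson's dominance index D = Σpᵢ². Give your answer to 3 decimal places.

Total N = 28+64+23+17+39+20+46+33+54 = 324, so the proportions are 0.08642, 0.19753, 0.07099, 0.05247, 0.12037, 0.06173, 0.14198, 0.10185, 0.16667 (working shown to 5 dp, full precision carried).
D = 0.08642² + 0.19753² + 0.07099² + 0.05247² + 0.12037² + 0.06173² + 0.14198² + 0.10185² + 0.16667² = 0.00747 + 0.03902 + 0.00504 + 0.00275 + 0.01449 + 0.00381 + 0.02016 + 0.01037 + 0.02778 = 0.13089.
To 3 decimal places, D = 0.131.

0.131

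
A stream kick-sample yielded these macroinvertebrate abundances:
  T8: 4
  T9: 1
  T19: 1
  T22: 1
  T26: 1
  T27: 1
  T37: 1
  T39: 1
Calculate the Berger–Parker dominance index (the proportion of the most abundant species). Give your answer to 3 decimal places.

Total N = 4+1+1+1+1+1+1+1 = 11, so the proportions are 0.36364, 0.09091, 0.09091, 0.09091, 0.09091, 0.09091, 0.09091, 0.09091 (working shown to 5 dp, full precision carried).
The largest proportion is 0.36364, i.e. d = 0.364 to 3 decimal places.

0.364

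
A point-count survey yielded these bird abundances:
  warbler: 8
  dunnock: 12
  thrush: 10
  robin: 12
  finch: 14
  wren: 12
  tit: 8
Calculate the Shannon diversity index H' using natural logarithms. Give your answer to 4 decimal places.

Total N = 8+12+10+12+14+12+8 = 76, so the proportions are 0.105263, 0.157895, 0.131579, 0.157895, 0.184211, 0.157895, 0.105263 (working shown to 6 dp, full precision carried).
Each pᵢ ln pᵢ term: 0.105263×(-2.251292)=-0.236978, 0.157895×(-1.845827)=-0.291446, 0.131579×(-2.028148)=-0.266862, 0.157895×(-1.845827)=-0.291446, 0.184211×(-1.691676)=-0.311625, 0.157895×(-1.845827)=-0.291446, 0.105263×(-2.251292)=-0.236978.
Sum = -1.926781, so H' = 1.9268.

1.9268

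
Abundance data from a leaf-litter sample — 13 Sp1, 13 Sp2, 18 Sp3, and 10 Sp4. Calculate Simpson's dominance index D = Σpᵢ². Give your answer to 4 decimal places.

Total N = 13+13+18+10 = 54, so the proportions are 0.240741, 0.240741, 0.333333, 0.185185 (working shown to 6 dp, full precision carried).
D = 0.240741² + 0.240741² + 0.333333² + 0.185185² = 0.057956 + 0.057956 + 0.111111 + 0.034294 = 0.261317.
To 4 decimal places, D = 0.2613.

0.2613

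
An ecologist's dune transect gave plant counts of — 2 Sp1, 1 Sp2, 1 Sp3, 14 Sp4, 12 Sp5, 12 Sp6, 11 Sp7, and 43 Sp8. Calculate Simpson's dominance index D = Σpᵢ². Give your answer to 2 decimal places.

0.27

Total N = 2+1+1+14+12+12+11+43 = 96, so the proportions are 0.0208, 0.0104, 0.0104, 0.1458, 0.125, 0.125, 0.1146, 0.4479 (working shown to 4 dp, full precision carried).
D = 0.0208² + 0.0104² + 0.0104² + 0.1458² + 0.125² + 0.125² + 0.1146² + 0.4479² = 0.0004 + 0.0001 + 0.0001 + 0.0213 + 0.0156 + 0.0156 + 0.0131 + 0.2006 = 0.2669.
To 2 decimal places, D = 0.27.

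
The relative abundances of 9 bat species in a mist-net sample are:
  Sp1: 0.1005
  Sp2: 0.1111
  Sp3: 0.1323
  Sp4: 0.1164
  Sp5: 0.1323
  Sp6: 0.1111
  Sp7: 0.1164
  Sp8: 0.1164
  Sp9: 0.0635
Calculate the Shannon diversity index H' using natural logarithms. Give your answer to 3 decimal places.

2.180

Each pᵢ ln pᵢ term (working shown to 5 dp, full precision carried): 0.1005×(-2.29760)=-0.23091, 0.1111×(-2.19732)=-0.24412, 0.1323×(-2.02268)=-0.26760, 0.1164×(-2.15072)=-0.25034, 0.1323×(-2.02268)=-0.26760, 0.1111×(-2.19732)=-0.24412, 0.1164×(-2.15072)=-0.25034, 0.1164×(-2.15072)=-0.25034, 0.0635×(-2.75672)=-0.17505.
Sum = -2.18044, so H' = 2.180.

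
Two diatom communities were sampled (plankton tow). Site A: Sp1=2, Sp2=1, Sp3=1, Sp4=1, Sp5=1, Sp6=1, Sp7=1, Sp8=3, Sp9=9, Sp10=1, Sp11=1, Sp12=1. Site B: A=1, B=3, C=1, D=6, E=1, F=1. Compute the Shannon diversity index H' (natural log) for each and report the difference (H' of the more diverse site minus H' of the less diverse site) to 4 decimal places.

Site A: N=23, proportions 0.086957, 0.043478, 0.043478, 0.043478, 0.043478, 0.043478, 0.043478, 0.130435, 0.391304, 0.043478, 0.043478, 0.043478, giving H' = 2.072140 (working shown to 6 dp, full precision carried).
Site B: N=13, proportions 0.076923, 0.230769, 0.076923, 0.461538, 0.076923, 0.076923, giving H' = 1.484458.
Difference = |2.072140 − 1.484458| = 0.587682, i.e. 0.5877 to 4 decimal places.

0.5877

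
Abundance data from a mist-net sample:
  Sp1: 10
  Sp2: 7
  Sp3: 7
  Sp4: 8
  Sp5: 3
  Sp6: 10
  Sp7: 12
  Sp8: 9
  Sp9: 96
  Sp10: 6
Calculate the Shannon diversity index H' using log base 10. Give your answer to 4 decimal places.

0.6956

Total N = 10+7+7+8+3+10+12+9+96+6 = 168, so the proportions are 0.059524, 0.041667, 0.041667, 0.047619, 0.017857, 0.059524, 0.071429, 0.053571, 0.571429, 0.035714 (working shown to 6 dp, full precision carried).
Each pᵢ log₁₀ pᵢ term: 0.059524×(-1.225309)=-0.072935, 0.041667×(-1.380211)=-0.057509, 0.041667×(-1.380211)=-0.057509, 0.047619×(-1.322219)=-0.062963, 0.017857×(-1.748188)=-0.031218, 0.059524×(-1.225309)=-0.072935, 0.071429×(-1.146128)=-0.081866, 0.053571×(-1.271067)=-0.068093, 0.571429×(-0.243038)=-0.138879, 0.035714×(-1.447158)=-0.051684.
Sum = -0.695590, so H' = 0.6956.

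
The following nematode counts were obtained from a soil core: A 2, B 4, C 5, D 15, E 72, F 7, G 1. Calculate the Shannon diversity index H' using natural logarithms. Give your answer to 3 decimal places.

1.106

Total N = 2+4+5+15+72+7+1 = 106, so the proportions are 0.01887, 0.03774, 0.04717, 0.14151, 0.67925, 0.06604, 0.00943 (working shown to 5 dp, full precision carried).
Each pᵢ ln pᵢ term: 0.01887×(-3.97029)=-0.07491, 0.03774×(-3.27714)=-0.12367, 0.04717×(-3.05400)=-0.14406, 0.14151×(-1.95539)=-0.27671, 0.67925×(-0.38677)=-0.26271, 0.06604×(-2.71753)=-0.17946, 0.00943×(-4.66344)=-0.04399.
Sum = -1.10551, so H' = 1.106.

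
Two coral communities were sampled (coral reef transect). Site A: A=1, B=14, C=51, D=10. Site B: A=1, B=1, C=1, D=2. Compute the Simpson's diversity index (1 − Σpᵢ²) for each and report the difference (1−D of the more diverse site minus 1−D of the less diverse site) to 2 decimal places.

0.22

Site A: N=76, proportions 0.0132, 0.1842, 0.6711, 0.1316, giving 1−D = 0.4983 (working shown to 4 dp, full precision carried).
Site B: N=5, proportions 0.2, 0.2, 0.2, 0.4, giving 1−D = 0.7200.
Difference = |0.4983 − 0.7200| = 0.2217, i.e. 0.22 to 2 decimal places.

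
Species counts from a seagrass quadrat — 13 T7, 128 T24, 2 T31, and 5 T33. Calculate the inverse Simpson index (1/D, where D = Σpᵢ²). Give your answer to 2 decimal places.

Total N = 13+128+2+5 = 148, so the proportions are 0.08784, 0.86486, 0.01351, 0.03378 (working shown to 5 dp, full precision carried).
D = 0.08784² + 0.86486² + 0.01351² + 0.03378² = 0.00772 + 0.74799 + 0.00018 + 0.00114 = 0.75703.
So 1/D = 1.3210, i.e. 1.32 to 2 decimal places.

1.32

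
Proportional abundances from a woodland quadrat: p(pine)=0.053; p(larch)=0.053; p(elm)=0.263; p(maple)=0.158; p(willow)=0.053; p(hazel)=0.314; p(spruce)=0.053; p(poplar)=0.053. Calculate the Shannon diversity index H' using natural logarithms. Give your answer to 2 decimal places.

1.78

Each pᵢ ln pᵢ term (working shown to 5 dp, full precision carried): 0.053×(-2.93746)=-0.15569, 0.053×(-2.93746)=-0.15569, 0.263×(-1.33560)=-0.35126, 0.158×(-1.84516)=-0.29154, 0.053×(-2.93746)=-0.15569, 0.314×(-1.15836)=-0.36373, 0.053×(-2.93746)=-0.15569, 0.053×(-2.93746)=-0.15569.
Sum = -1.78495, so H' = 1.78.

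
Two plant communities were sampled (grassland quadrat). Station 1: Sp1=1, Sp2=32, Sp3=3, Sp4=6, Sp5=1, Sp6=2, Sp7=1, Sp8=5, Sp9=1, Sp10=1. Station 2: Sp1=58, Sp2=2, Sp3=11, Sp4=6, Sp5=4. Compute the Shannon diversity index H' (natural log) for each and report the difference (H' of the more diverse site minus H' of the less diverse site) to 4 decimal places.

0.4917

Station 1: N=53, proportions 0.018868, 0.603774, 0.056604, 0.113208, 0.018868, 0.037736, 0.018868, 0.09434, 0.018868, 0.018868, giving H' = 1.434756 (working shown to 6 dp, full precision carried).
Station 2: N=81, proportions 0.716049, 0.024691, 0.135802, 0.074074, 0.049383, giving H' = 0.943035.
Difference = |1.434756 − 0.943035| = 0.491721, i.e. 0.4917 to 4 decimal places.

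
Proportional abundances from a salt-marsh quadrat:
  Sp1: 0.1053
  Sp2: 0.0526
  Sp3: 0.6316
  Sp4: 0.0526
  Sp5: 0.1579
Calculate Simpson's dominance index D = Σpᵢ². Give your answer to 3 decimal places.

0.440

D = 0.1053² + 0.0526² + 0.6316² + 0.0526² + 0.1579² = 0.01109 + 0.00277 + 0.39892 + 0.00277 + 0.02493 = 0.44047 (working shown to 5 dp, full precision carried).
To 3 decimal places, D = 0.440.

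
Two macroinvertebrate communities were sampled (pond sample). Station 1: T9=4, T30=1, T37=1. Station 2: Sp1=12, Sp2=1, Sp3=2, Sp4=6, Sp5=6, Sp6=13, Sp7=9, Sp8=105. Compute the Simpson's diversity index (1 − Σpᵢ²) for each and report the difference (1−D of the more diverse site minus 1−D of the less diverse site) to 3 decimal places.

0.015

Station 1: N=6, proportions 0.66667, 0.16667, 0.16667, giving 1−D = 0.50000 (working shown to 5 dp, full precision carried).
Station 2: N=154, proportions 0.07792, 0.00649, 0.01299, 0.03896, 0.03896, 0.08442, 0.05844, 0.68182, giving 1−D = 0.51526.
Difference = |0.50000 − 0.51526| = 0.01526, i.e. 0.015 to 3 decimal places.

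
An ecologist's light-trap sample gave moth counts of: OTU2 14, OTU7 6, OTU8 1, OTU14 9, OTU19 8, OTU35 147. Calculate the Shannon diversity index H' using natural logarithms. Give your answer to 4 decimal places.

Total N = 14+6+1+9+8+147 = 185, so the proportions are 0.075676, 0.032432, 0.005405, 0.048649, 0.043243, 0.794595 (working shown to 6 dp, full precision carried).
Each pᵢ ln pᵢ term: 0.075676×(-2.581298)=-0.195342, 0.032432×(-3.428596)=-0.111198, 0.005405×(-5.220356)=-0.028218, 0.048649×(-3.023131)=-0.147071, 0.043243×(-3.140914)=-0.135823, 0.794595×(-0.229923)=-0.182696.
Sum = -0.800348, so H' = 0.8003.

0.8003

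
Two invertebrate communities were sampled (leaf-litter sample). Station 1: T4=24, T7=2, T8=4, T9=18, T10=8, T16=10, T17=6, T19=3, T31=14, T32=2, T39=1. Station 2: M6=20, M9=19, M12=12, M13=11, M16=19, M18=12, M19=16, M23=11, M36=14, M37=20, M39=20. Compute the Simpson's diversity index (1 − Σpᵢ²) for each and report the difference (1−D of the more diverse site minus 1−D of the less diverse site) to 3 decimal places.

0.061

Station 1: N=92, proportions 0.26087, 0.02174, 0.04348, 0.19565, 0.08696, 0.1087, 0.06522, 0.03261, 0.15217, 0.02174, 0.01087, giving 1−D = 0.84286 (working shown to 5 dp, full precision carried).
Station 2: N=174, proportions 0.11494, 0.1092, 0.06897, 0.06322, 0.1092, 0.06897, 0.09195, 0.06322, 0.08046, 0.11494, 0.11494, giving 1−D = 0.90408.
Difference = |0.84286 − 0.90408| = 0.06122, i.e. 0.061 to 3 decimal places.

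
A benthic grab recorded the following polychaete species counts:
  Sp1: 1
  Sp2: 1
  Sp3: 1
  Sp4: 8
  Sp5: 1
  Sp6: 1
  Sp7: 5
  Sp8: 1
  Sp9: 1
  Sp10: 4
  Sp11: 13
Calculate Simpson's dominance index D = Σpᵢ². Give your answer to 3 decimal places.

Total N = 1+1+1+8+1+1+5+1+1+4+13 = 37, so the proportions are 0.02703, 0.02703, 0.02703, 0.21622, 0.02703, 0.02703, 0.13514, 0.02703, 0.02703, 0.10811, 0.35135 (working shown to 5 dp, full precision carried).
D = 0.02703² + 0.02703² + 0.02703² + 0.21622² + 0.02703² + 0.02703² + 0.13514² + 0.02703² + 0.02703² + 0.10811² + 0.35135² = 0.00073 + 0.00073 + 0.00073 + 0.04675 + 0.00073 + 0.00073 + 0.01826 + 0.00073 + 0.00073 + 0.01169 + 0.12345 = 0.20526.
To 3 decimal places, D = 0.205.

0.205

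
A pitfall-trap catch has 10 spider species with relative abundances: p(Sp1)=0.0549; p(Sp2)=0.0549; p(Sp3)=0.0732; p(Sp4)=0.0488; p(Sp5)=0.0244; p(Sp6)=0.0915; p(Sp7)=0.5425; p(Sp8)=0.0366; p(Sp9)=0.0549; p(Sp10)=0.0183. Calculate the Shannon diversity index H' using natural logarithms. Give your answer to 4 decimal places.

1.6522

Each pᵢ ln pᵢ term (working shown to 6 dp, full precision carried): 0.0549×(-2.902242)=-0.159333, 0.0549×(-2.902242)=-0.159333, 0.0732×(-2.614560)=-0.191386, 0.0488×(-3.020025)=-0.147377, 0.0244×(-3.713172)=-0.090601, 0.0915×(-2.391416)=-0.218815, 0.5425×(-0.611567)=-0.331775, 0.0366×(-3.307707)=-0.121062, 0.0549×(-2.902242)=-0.159333, 0.0183×(-4.000854)=-0.073216.
Sum = -1.652231, so H' = 1.6522.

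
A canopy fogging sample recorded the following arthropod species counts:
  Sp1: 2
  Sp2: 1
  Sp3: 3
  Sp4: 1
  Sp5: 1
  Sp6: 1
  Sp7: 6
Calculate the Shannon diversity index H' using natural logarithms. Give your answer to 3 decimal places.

1.679

Total N = 2+1+3+1+1+1+6 = 15, so the proportions are 0.13333, 0.06667, 0.2, 0.06667, 0.06667, 0.06667, 0.4 (working shown to 5 dp, full precision carried).
Each pᵢ ln pᵢ term: 0.13333×(-2.01490)=-0.26865, 0.06667×(-2.70805)=-0.18054, 0.2×(-1.60944)=-0.32189, 0.06667×(-2.70805)=-0.18054, 0.06667×(-2.70805)=-0.18054, 0.06667×(-2.70805)=-0.18054, 0.4×(-0.91629)=-0.36652.
Sum = -1.67920, so H' = 1.679.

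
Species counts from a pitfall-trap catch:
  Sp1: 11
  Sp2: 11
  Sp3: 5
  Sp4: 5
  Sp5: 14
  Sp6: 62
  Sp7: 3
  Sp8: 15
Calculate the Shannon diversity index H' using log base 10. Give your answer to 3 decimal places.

Total N = 11+11+5+5+14+62+3+15 = 126, so the proportions are 0.0873, 0.0873, 0.03968, 0.03968, 0.11111, 0.49206, 0.02381, 0.11905 (working shown to 5 dp, full precision carried).
Each pᵢ log₁₀ pᵢ term: 0.0873×(-1.05898)=-0.09245, 0.0873×(-1.05898)=-0.09245, 0.03968×(-1.40140)=-0.05561, 0.03968×(-1.40140)=-0.05561, 0.11111×(-0.95424)=-0.10603, 0.49206×(-0.30798)=-0.15155, 0.02381×(-1.62325)=-0.03865, 0.11905×(-0.92428)=-0.11003.
Sum = -0.70238, so H' = 0.702.

0.702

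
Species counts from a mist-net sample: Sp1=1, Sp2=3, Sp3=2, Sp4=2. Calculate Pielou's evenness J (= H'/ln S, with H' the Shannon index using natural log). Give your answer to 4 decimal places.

Total N = 1+3+2+2 = 8, so the proportions are 0.125, 0.375, 0.25, 0.25 (working shown to 6 dp, full precision carried).
H' = −Σ pᵢ ln pᵢ = −((-0.259930) + (-0.367811) + (-0.346574) + (-0.346574)) = 1.320888.
With S = 4 species, ln S = 1.386294, so J = 1.320888/1.386294 = 0.952820, i.e. 0.9528 to 4 decimal places.

0.9528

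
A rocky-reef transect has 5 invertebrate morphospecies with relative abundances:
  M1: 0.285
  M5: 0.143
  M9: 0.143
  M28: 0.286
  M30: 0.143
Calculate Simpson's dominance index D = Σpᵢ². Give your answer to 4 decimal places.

D = 0.285² + 0.143² + 0.143² + 0.286² + 0.143² = 0.081225 + 0.020449 + 0.020449 + 0.081796 + 0.020449 = 0.224368 (working shown to 6 dp, full precision carried).
To 4 decimal places, D = 0.2244.

0.2244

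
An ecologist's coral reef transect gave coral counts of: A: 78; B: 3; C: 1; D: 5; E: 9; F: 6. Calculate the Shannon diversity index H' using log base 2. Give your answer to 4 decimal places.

Total N = 78+3+1+5+9+6 = 102, so the proportions are 0.764706, 0.029412, 0.009804, 0.04902, 0.088235, 0.058824 (working shown to 6 dp, full precision carried).
Each pᵢ log₂ pᵢ term: 0.764706×(-0.387023)=-0.295959, 0.029412×(-5.087463)=-0.149631, 0.009804×(-6.672425)=-0.065416, 0.04902×(-4.350497)=-0.213260, 0.088235×(-3.502500)=-0.309044, 0.058824×(-4.087463)=-0.240439.
Sum = -1.273749, so H' = 1.2737.

1.2737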